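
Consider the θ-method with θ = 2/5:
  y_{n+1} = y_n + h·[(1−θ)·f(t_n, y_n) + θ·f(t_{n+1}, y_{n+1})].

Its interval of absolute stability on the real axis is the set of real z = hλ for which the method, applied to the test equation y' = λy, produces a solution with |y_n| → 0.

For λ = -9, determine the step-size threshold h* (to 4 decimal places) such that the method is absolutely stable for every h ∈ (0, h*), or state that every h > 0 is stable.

Test eqn y'=λy, z=hλ:
  y_{n+1} = y_n + z·[3/5·y_n + 2/5·y_{n+1}] ⇒ (1 − 2/5z)y_{n+1} = (1 + 3/5z)y_n
  Hence R(z) = (1 + 3/5z)/(1 − 2/5z).

Solve |R(x)|<1 on ℝ⁻.
x=-1.71: |R|=0.0154
R=−1: 1+3/5x = −1+2/5x ⇒ -1/5x=2 ⇒ x=2/(-1/5)=-10.0000
Confirm numerically:
  x=-9.084: |R|=0.96046 <1
  x=-8.044: |R|=0.90725 <1
  x=-6.837: |R|=0.83062 <1
  x=-5.944: |R|=0.75983 <1
  x=-10.584: |R|=1.02232 >1
  x=-10.132: |R|=1.00522 >1
Interval (-10.0000, 0).

(-10.0000,0); λ=-9 ⇒ h* = (10)/9 = 1.1111.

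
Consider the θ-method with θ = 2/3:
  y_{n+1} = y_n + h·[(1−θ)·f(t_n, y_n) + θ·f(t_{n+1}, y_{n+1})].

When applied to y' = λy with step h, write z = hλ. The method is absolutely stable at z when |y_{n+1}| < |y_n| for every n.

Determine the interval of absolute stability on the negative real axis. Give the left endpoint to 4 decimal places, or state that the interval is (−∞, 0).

With y'=λy (z=hλ):
  y_{n+1} = y_n + z·[1/3·y_n + 2/3·y_{n+1}] ⇒ (1 − 2/3z)y_{n+1} = (1 + 1/3z)y_n
  ⇒ R(z) = (1 + 1/3z)/(1 − 2/3z).

Boundary: |R(x)|=1, x<0.
x=-1.51: |R|=0.2475
x=-2: |R|=0.1429
x=-10: |R|=0.3043
x=-100: |R|=0.4778
θ=2/3≥1/2 ⇒ |1+1/3x|<|1−2/3x| ∀x<0 ⇒ stable on all of ℝ⁻.

unbounded; (−∞, 0).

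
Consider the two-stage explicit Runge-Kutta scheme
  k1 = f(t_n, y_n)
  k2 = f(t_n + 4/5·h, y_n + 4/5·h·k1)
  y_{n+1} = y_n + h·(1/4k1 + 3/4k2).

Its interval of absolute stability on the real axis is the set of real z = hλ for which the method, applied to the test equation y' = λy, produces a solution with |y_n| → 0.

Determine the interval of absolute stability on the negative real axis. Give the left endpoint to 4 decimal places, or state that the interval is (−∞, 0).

Set f=λy, z=hλ:
  k1=λy_n ⇒ h·k1=z·y_n;  k2=λ(1+4/5z)y_n ⇒ h·k2=z(1+4/5z)y_n
  y_{n+1}/y_n = 1 + 1/4z + 3/4z(1+4/5z) = 1 + z + 3/5z²
  Hence R(z) = 1 + z + 3/5z².

Boundary: |R(x)|=1, x<0.
x=-1.41: |R|=0.7829
R=1: x+3/5x²=0 ⇒ x=−5/3=-1.6667; min R=1−1/(4·3/5)=0.5833>−1
Confirm numerically:
  x=-1.197: |R|=0.66269 <1
  x=-1.029: |R|=0.60630 <1
  x=-0.767: |R|=0.58597 <1
  x=-2.088: |R|=1.52785 >1
  x=-2.066: |R|=1.49501 >1
So |R|<1 on (-1.6667, 0).

z∈(-1.6667,0).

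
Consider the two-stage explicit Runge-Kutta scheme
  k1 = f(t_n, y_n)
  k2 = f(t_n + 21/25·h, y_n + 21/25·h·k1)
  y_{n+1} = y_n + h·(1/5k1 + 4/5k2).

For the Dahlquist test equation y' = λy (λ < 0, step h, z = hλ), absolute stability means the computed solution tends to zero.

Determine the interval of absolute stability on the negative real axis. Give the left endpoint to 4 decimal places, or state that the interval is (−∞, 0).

On y'=λy, z=hλ:
  k1=λy_n ⇒ h·k1=z·y_n;  k2=λ(1+21/25z)y_n ⇒ h·k2=z(1+21/25z)y_n
  y_{n+1}/y_n = 1 + 1/5z + 4/5z(1+21/25z) = 1 + z + 84/125z²
  Hence R(z) = 1 + z + 84/125z².

Solve |R(x)|<1 on ℝ⁻.
x=-0.35: |R|=0.7323
R=1: x+84/125x²=0 ⇒ x=−125/84=-1.4881; min R=1−1/(4·84/125)=0.6280>−1
Confirm numerically:
  x=-1.239: |R|=0.79260 <1
  x=-0.929: |R|=0.65096 <1
  x=-0.816: |R|=0.63146 <1
  x=-2.037: |R|=1.75138 >1
  x=-1.775: |R|=1.34222 >1
Interval (-1.4881, 0).

(-1.4881, 0).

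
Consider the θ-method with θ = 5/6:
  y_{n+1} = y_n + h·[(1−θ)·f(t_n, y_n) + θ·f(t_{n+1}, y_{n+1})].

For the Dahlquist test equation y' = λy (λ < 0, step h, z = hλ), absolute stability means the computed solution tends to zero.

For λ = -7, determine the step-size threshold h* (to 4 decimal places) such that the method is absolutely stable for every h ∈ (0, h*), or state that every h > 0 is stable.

With y'=λy (z=hλ):
  y_{n+1} = y_n + z·[1/6·y_n + 5/6·y_{n+1}] ⇒ (1 − 5/6z)y_{n+1} = (1 + 1/6z)y_n
  so R(z) = (1 + 1/6z)/(1 − 5/6z).

Boundary: |R(x)|=1, x<0.
x=-0.78: |R|=0.5273
x=-2: |R|=0.2500
x=-10: |R|=0.0714
x=-100: |R|=0.1858
θ=5/6≥1/2 ⇒ |1+1/6x|<|1−5/6x| ∀x<0 ⇒ interval (−∞,0).

interval (−∞, 0). Any h>0 works for λ=-7.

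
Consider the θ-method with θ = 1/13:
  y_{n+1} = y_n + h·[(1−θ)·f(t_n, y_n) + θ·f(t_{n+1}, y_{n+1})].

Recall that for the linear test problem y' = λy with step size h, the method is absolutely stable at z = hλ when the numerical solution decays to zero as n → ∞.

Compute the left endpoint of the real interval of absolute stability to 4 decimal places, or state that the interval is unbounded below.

Set f=λy, z=hλ:
  y_{n+1} = y_n + z·[12/13·y_n + 1/13·y_{n+1}] ⇒ (1 − 1/13z)y_{n+1} = (1 + 12/13z)y_n
  so R(z) = (1 + 12/13z)/(1 − 1/13z).

Boundary: |R(x)|=1, x<0.
x=-0.39: |R|=0.6214
R=−1: 1+12/13x = −1+1/13x ⇒ -11/13x=2 ⇒ x=2/(-11/13)=-2.3636
Confirm numerically:
  x=-2.005: |R|=0.73709 <1
  x=-1.761: |R|=0.55091 <1
  x=-1.061: |R|=0.01906 <1
  x=-2.960: |R|=1.41103 >1
  x=-2.868: |R|=1.34963 >1
  x=-2.439: |R|=1.05370 >1
Stable set (-2.3636, 0).

left endpoint -2.3636.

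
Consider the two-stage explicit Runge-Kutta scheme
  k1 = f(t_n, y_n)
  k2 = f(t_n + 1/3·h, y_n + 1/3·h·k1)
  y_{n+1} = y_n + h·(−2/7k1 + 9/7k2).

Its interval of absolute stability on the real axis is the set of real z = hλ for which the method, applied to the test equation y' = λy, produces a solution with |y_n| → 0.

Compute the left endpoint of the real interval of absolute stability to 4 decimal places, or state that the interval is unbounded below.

On y'=λy, z=hλ:
  k1=λy_n ⇒ h·k1=z·y_n;  k2=λ(1+1/3z)y_n ⇒ h·k2=z(1+1/3z)y_n
  y_{n+1}/y_n = 1 − 2/7z + 9/7z(1+1/3z) = 1 + z + 3/7z²
  Hence R(z) = 1 + z + 3/7z².

Find x<0 with |R(x)|<1.
x=-1.23: |R|=0.4184
R=1: x+3/7x²=0 ⇒ x=−7/3=-2.3333; min R=1−1/(4·3/7)=0.4167>−1
Confirm numerically:
  x=-2.311: |R|=0.97788 <1
  x=-1.981: |R|=0.70087 <1
  x=-1.407: |R|=0.44142 <1
  x=-2.829: |R|=1.60096 >1
  x=-2.805: |R|=1.56701 >1
  x=-2.627: |R|=1.33063 >1
Stable set (-2.3333, 0).

left endpoint -2.3333.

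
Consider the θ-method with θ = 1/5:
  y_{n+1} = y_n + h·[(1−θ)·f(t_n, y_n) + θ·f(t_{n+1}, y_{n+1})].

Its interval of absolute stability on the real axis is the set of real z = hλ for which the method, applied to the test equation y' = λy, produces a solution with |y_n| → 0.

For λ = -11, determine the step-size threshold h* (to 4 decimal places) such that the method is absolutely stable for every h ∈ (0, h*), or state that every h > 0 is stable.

With y'=λy (z=hλ):
  y_{n+1} = y_n + z·[4/5·y_n + 1/5·y_{n+1}] ⇒ (1 − 1/5z)y_{n+1} = (1 + 4/5z)y_n
  so R(z) = (1 + 4/5z)/(1 − 1/5z).

Find x<0 with |R(x)|<1.
x=-1.24: |R|=0.0064
R=−1: 1+4/5x = −1+1/5x ⇒ -3/5x=2 ⇒ x=2/(-3/5)=-3.3333
Confirm numerically:
  x=-3.123: |R|=0.92232 <1
  x=-2.432: |R|=0.63617 <1
  x=-2.056: |R|=0.45692 <1
  x=-1.340: |R|=0.05678 <1
  x=-3.810: |R|=1.16232 >1
  x=-3.473: |R|=1.04945 >1
Interval (-3.3333, 0).

(-3.3333,0); λ=-11 ⇒ h* = (10/3)/11 = 0.3030.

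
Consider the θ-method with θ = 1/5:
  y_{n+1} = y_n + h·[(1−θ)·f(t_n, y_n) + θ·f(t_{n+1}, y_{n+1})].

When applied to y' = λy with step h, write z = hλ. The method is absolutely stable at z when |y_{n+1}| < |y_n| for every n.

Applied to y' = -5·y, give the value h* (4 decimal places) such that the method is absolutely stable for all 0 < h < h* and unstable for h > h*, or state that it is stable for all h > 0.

With y'=λy (z=hλ):
  y_{n+1} = y_n + z·[4/5·y_n + 1/5·y_{n+1}] ⇒ (1 − 1/5z)y_{n+1} = (1 + 4/5z)y_n
  R(z) = (1 + 4/5z)/(1 − 1/5z).

Boundary: |R(x)|=1, x<0.
x=-0.93: |R|=0.2159
R=−1: 1+4/5x = −1+1/5x ⇒ -3/5x=2 ⇒ x=2/(-3/5)=-3.3333
Confirm numerically:
  x=-2.681: |R|=0.74522 <1
  x=-1.633: |R|=0.23097 <1
  x=-1.486: |R|=0.14554 <1
  x=-3.542: |R|=1.07328 >1
  x=-3.432: |R|=1.03510 >1
  x=-3.404: |R|=1.02523 >1
Interval (-3.3333, 0).

(-3.3333,0); λ=-5 ⇒ h* = (10/3)/5 = 0.6667.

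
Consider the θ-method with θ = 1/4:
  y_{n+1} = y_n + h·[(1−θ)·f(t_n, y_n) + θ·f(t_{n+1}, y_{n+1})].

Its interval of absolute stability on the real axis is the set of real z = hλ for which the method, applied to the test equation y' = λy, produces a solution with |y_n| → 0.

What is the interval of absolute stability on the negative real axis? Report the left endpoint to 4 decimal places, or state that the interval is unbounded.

With y'=λy (z=hλ):
  y_{n+1} = y_n + z·[3/4·y_n + 1/4·y_{n+1}] ⇒ (1 − 1/4z)y_{n+1} = (1 + 3/4z)y_n
  so R(z) = (1 + 3/4z)/(1 − 1/4z).

Find x<0 with |R(x)|<1.
x=-0.81: |R|=0.3264
R=−1: 1+3/4x = −1+1/4x ⇒ -1/2x=2 ⇒ x=2/(-1/2)=-4.0000
Confirm numerically:
  x=-3.492: |R|=0.86439 <1
  x=-3.077: |R|=0.73916 <1
  x=-2.872: |R|=0.67171 <1
  x=-4.238: |R|=1.05778 >1
  x=-4.070: |R|=1.01735 >1
So |R|<1 on (-4.0000, 0).

(-4.0000, 0).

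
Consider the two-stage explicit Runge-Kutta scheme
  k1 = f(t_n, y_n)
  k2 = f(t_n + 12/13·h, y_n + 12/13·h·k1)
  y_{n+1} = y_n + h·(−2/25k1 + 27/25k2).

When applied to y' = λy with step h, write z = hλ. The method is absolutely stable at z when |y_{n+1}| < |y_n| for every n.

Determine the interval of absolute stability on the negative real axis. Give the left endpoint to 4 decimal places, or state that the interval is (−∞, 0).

Test eqn y'=λy, z=hλ:
  k1=λy_n ⇒ h·k1=z·y_n;  k2=λ(1+12/13z)y_n ⇒ h·k2=z(1+12/13z)y_n
  y_{n+1}/y_n = 1 − 2/25z + 27/25z(1+12/13z) = 1 + z + 324/325z²
  so R(z) = 1 + z + 324/325z².

Need |R(x)|<1, x<0.
x=-1.08: |R|=1.0828
R=1: x+324/325x²=0 ⇒ x=−325/324=-1.0031; min R=1−1/(4·324/325)=0.7492>−1
Confirm numerically:
  x=-0.725: |R|=0.79901 <1
  x=-0.580: |R|=0.75536 <1
  x=-0.427: |R|=0.75477 <1
  x=-1.359: |R|=1.48220 >1
  x=-1.149: |R|=1.16714 >1
Stable set (-1.0031, 0).

z∈(-1.0031,0).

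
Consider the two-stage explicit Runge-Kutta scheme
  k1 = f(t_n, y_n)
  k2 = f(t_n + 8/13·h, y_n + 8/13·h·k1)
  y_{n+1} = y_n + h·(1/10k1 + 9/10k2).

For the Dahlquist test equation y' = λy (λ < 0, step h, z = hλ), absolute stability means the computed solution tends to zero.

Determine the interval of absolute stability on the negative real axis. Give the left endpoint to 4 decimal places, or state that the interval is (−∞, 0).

Set f=λy, z=hλ:
  k1=λy_n ⇒ h·k1=z·y_n;  k2=λ(1+8/13z)y_n ⇒ h·k2=z(1+8/13z)y_n
  y_{n+1}/y_n = 1 + 1/10z + 9/10z(1+8/13z) = 1 + z + 36/65z²
  ⇒ R(z) = 1 + z + 36/65z².

Find x<0 with |R(x)|<1.
x=-0.4: |R|=0.6886
R=1: x+36/65x²=0 ⇒ x=−65/36=-1.8056; min R=1−1/(4·36/65)=0.5486>−1
Confirm numerically:
  x=-1.689: |R|=0.89097 <1
  x=-1.026: |R|=0.55702 <1
  x=-0.881: |R|=0.54887 <1
  x=-2.188: |R|=1.46345 >1
  x=-2.148: |R|=1.40739 >1
Stable set (-1.8056, 0).

(-1.8056, 0).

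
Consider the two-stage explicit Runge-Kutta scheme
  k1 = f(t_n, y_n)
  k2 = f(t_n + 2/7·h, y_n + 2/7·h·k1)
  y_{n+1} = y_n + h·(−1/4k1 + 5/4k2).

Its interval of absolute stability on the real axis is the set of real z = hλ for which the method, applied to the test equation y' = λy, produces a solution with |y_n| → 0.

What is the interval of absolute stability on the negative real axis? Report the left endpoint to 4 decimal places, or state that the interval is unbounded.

On y'=λy, z=hλ:
  k1=λy_n ⇒ h·k1=z·y_n;  k2=λ(1+2/7z)y_n ⇒ h·k2=z(1+2/7z)y_n
  y_{n+1}/y_n = 1 − 1/4z + 5/4z(1+2/7z) = 1 + z + 5/14z²
  R(z) = 1 + z + 5/14z².

Solve |R(x)|<1 on ℝ⁻.
x=-1.37: |R|=0.3003
R=1: x+5/14x²=0 ⇒ x=−14/5=-2.8000; min R=1−1/(4·5/14)=0.3000>−1
Confirm numerically:
  x=-2.394: |R|=0.65287 <1
  x=-2.135: |R|=0.49294 <1
  x=-1.938: |R|=0.40337 <1
  x=-1.766: |R|=0.34784 <1
  x=-3.337: |R|=1.63999 >1
  x=-3.208: |R|=1.46745 >1
  x=-3.089: |R|=1.31883 >1
Interval (-2.8000, 0).

z∈(-2.8000,0).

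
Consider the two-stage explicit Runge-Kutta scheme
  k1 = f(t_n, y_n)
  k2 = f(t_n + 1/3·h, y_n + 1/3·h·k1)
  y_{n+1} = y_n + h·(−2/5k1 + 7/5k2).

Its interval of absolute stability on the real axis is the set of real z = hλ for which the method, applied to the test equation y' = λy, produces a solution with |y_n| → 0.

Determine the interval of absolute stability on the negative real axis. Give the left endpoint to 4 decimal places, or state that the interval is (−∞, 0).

(-2.1429, 0).

Test eqn y'=λy, z=hλ:
  k1=λy_n ⇒ h·k1=z·y_n;  k2=λ(1+1/3z)y_n ⇒ h·k2=z(1+1/3z)y_n
  y_{n+1}/y_n = 1 − 2/5z + 7/5z(1+1/3z) = 1 + z + 7/15z²
  ⇒ R(z) = 1 + z + 7/15z².

Find x<0 with |R(x)|<1.
x=-0.99: |R|=0.4674
R=1: x+7/15x²=0 ⇒ x=−15/7=-2.1429; min R=1−1/(4·7/15)=0.4643>−1
Confirm numerically:
  x=-1.764: |R|=0.68812 <1
  x=-1.581: |R|=0.58546 <1
  x=-1.554: |R|=0.57296 <1
  x=-1.085: |R|=0.46437 <1
  x=-2.418: |R|=1.31047 >1
  x=-2.305: |R|=1.17441 >1
  x=-2.279: |R|=1.14479 >1
Interval (-2.1429, 0).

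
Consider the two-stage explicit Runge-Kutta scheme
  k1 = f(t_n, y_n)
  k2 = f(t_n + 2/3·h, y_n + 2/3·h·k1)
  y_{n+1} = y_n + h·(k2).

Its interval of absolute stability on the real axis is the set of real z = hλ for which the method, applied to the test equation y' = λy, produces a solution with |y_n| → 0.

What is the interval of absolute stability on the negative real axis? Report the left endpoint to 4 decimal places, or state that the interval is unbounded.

z∈(-1.5000,0).

Set f=λy, z=hλ:
  k1=λy_n ⇒ h·k1=z·y_n;  k2=λ(1+2/3z)y_n ⇒ h·k2=z(1+2/3z)y_n
  y_{n+1}/y_n = 1 + z(1+2/3z) = 1 + z + 2/3z²
  so R(z) = 1 + z + 2/3z².

Find x<0 with |R(x)|<1.
x=-0.64: |R|=0.6331
R=1: x+2/3x²=0 ⇒ x=−3/2=-1.5000; min R=1−1/(4·2/3)=0.6250>−1
Confirm numerically:
  x=-1.268: |R|=0.80388 <1
  x=-0.852: |R|=0.63194 <1
  x=-0.639: |R|=0.63321 <1
  x=-1.897: |R|=1.50207 >1
  x=-1.891: |R|=1.49292 >1
  x=-1.782: |R|=1.33502 >1
So |R|<1 on (-1.5000, 0).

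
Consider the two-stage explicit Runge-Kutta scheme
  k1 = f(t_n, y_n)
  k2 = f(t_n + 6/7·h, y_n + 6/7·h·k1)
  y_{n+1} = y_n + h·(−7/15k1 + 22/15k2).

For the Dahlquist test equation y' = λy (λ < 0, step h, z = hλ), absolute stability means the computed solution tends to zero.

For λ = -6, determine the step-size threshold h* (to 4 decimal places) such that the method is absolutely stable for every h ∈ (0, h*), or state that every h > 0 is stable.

Test eqn y'=λy, z=hλ:
  k1=λy_n ⇒ h·k1=z·y_n;  k2=λ(1+6/7z)y_n ⇒ h·k2=z(1+6/7z)y_n
  y_{n+1}/y_n = 1 − 7/15z + 22/15z(1+6/7z) = 1 + z + 44/35z²
  ⇒ R(z) = 1 + z + 44/35z².

Boundary: |R(x)|=1, x<0.
x=-0.44: |R|=0.8034
R=1: x+44/35x²=0 ⇒ x=−35/44=-0.7955; min R=1−1/(4·44/35)=0.8011>−1
Confirm numerically:
  x=-0.632: |R|=0.87013 <1
  x=-0.416: |R|=0.80156 <1
  x=-0.394: |R|=0.80115 <1
  x=-1.130: |R|=1.47525 >1
  x=-1.084: |R|=1.39321 >1
  x=-0.916: |R|=1.13881 >1
Interval (-0.7955, 0).

(-0.7955,0); λ=-6 ⇒ h* = (35/44)/6 = 0.1326.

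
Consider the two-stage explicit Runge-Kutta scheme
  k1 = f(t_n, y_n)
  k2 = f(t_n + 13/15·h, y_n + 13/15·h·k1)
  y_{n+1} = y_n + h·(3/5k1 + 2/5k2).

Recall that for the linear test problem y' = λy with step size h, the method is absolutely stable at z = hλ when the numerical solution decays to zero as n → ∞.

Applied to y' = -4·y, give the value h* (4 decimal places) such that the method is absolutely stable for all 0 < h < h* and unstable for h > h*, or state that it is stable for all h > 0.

Test eqn y'=λy, z=hλ:
  k1=λy_n ⇒ h·k1=z·y_n;  k2=λ(1+13/15z)y_n ⇒ h·k2=z(1+13/15z)y_n
  y_{n+1}/y_n = 1 + 3/5z + 2/5z(1+13/15z) = 1 + z + 26/75z²
  ⇒ R(z) = 1 + z + 26/75z².

Need |R(x)|<1, x<0.
x=-0.52: |R|=0.5737
R=1: x+26/75x²=0 ⇒ x=−75/26=-2.8846; min R=1−1/(4·26/75)=0.2788>−1
Confirm numerically:
  x=-2.449: |R|=0.63017 <1
  x=-2.407: |R|=0.60146 <1
  x=-2.073: |R|=0.41674 <1
  x=-1.806: |R|=0.32470 <1
  x=-3.146: |R|=1.28507 >1
  x=-3.074: |R|=1.20182 >1
Interval (-2.8846, 0).

(-2.8846,0); λ=-4 ⇒ h* = (75/26)/4 = 0.7212.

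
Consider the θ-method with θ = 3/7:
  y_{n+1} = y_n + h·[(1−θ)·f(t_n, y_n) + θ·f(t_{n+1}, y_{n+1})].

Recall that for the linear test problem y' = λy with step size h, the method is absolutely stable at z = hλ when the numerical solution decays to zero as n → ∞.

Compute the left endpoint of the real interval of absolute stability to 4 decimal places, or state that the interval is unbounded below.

On y'=λy, z=hλ:
  y_{n+1} = y_n + z·[4/7·y_n + 3/7·y_{n+1}] ⇒ (1 − 3/7z)y_{n+1} = (1 + 4/7z)y_n
  ⇒ R(z) = (1 + 4/7z)/(1 − 3/7z).

Find x<0 with |R(x)|<1.
x=-1.65: |R|=0.0335
R=−1: 1+4/7x = −1+3/7x ⇒ -1/7x=2 ⇒ x=2/(-1/7)=-14.0000
Confirm numerically:
  x=-13.879: |R|=0.99751 <1
  x=-13.235: |R|=0.98362 <1
  x=-13.207: |R|=0.98299 <1
  x=-7.690: |R|=0.79016 <1
  x=-14.532: |R|=1.01051 >1
  x=-14.257: |R|=1.00516 >1
So |R|<1 on (-14.0000, 0).

left endpoint -14.0000.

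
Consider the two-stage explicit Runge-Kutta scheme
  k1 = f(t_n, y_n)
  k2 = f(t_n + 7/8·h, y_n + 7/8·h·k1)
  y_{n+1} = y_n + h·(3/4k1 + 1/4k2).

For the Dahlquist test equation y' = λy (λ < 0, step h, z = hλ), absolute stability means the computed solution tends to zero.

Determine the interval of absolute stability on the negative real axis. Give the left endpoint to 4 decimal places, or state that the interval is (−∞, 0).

z∈(-4.5714,0).

Test eqn y'=λy, z=hλ:
  k1=λy_n ⇒ h·k1=z·y_n;  k2=λ(1+7/8z)y_n ⇒ h·k2=z(1+7/8z)y_n
  y_{n+1}/y_n = 1 + 3/4z + 1/4z(1+7/8z) = 1 + z + 7/32z²
  R(z) = 1 + z + 7/32z².

Solve |R(x)|<1 on ℝ⁻.
x=-1.65: |R|=0.0545
R=1: x+7/32x²=0 ⇒ x=−32/7=-4.5714; min R=1−1/(4·7/32)=-0.1429>−1
Confirm numerically:
  x=-4.399: |R|=0.83408 <1
  x=-3.210: |R|=0.04402 <1
  x=-2.331: |R|=0.14241 <1
  x=-4.971: |R|=1.43450 >1
  x=-4.879: |R|=1.32827 >1
  x=-4.595: |R|=1.02369 >1
Interval (-4.5714, 0).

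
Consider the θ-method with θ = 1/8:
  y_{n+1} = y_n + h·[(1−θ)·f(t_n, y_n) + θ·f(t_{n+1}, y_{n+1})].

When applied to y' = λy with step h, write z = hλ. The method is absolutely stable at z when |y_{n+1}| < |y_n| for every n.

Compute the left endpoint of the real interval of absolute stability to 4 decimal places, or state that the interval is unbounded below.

left endpoint -2.6667.

Set f=λy, z=hλ:
  y_{n+1} = y_n + z·[7/8·y_n + 1/8·y_{n+1}] ⇒ (1 − 1/8z)y_{n+1} = (1 + 7/8z)y_n
  R(z) = (1 + 7/8z)/(1 − 1/8z).

Boundary: |R(x)|=1, x<0.
x=-0.76: |R|=0.3059
R=−1: 1+7/8x = −1+1/8x ⇒ -3/4x=2 ⇒ x=2/(-3/4)=-2.6667
Confirm numerically:
  x=-2.493: |R|=0.90070 <1
  x=-2.481: |R|=0.89371 <1
  x=-2.054: |R|=0.63437 <1
  x=-2.014: |R|=0.60895 <1
  x=-2.988: |R|=1.17546 >1
  x=-2.880: |R|=1.11765 >1
  x=-2.778: |R|=1.06198 >1
Interval (-2.6667, 0).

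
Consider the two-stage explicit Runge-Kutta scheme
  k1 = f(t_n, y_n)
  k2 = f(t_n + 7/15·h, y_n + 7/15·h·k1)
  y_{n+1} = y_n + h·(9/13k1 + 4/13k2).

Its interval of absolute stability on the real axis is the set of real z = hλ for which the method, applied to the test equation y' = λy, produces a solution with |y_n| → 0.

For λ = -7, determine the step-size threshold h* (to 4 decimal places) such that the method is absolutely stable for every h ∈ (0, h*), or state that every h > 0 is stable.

Set f=λy, z=hλ:
  k1=λy_n ⇒ h·k1=z·y_n;  k2=λ(1+7/15z)y_n ⇒ h·k2=z(1+7/15z)y_n
  y_{n+1}/y_n = 1 + 9/13z + 4/13z(1+7/15z) = 1 + z + 28/195z²
  Hence R(z) = 1 + z + 28/195z².

Solve |R(x)|<1 on ℝ⁻.
x=-1.76: |R|=0.3152
R=1: x+28/195x²=0 ⇒ x=−195/28=-6.9643; min R=1−1/(4·28/195)=-0.7411>−1
Confirm numerically:
  x=-6.537: |R|=0.59893 <1
  x=-5.121: |R|=0.35541 <1
  x=-3.242: |R|=0.73279 <1
  x=-7.509: |R|=1.58732 >1
  x=-7.498: |R|=1.57462 >1
  x=-7.389: |R|=1.45062 >1
Stable set (-6.9643, 0).

(-6.9643,0); λ=-7 ⇒ h* = (195/28)/7 = 0.9949.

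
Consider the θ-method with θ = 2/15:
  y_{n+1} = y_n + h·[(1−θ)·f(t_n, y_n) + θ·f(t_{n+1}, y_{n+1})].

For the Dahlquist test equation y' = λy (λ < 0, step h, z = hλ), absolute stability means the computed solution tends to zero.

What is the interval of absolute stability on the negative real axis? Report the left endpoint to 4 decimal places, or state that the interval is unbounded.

z∈(-2.7273,0).

With y'=λy (z=hλ):
  y_{n+1} = y_n + z·[13/15·y_n + 2/15·y_{n+1}] ⇒ (1 − 2/15z)y_{n+1} = (1 + 13/15z)y_n
  ⇒ R(z) = (1 + 13/15z)/(1 − 2/15z).

Solve |R(x)|<1 on ℝ⁻.
x=-0.36: |R|=0.6565
R=−1: 1+13/15x = −1+2/15x ⇒ -11/15x=2 ⇒ x=2/(-11/15)=-2.7273
Confirm numerically:
  x=-2.688: |R|=0.97880 <1
  x=-2.339: |R|=0.78296 <1
  x=-1.451: |R|=0.21579 <1
  x=-3.243: |R|=1.26403 >1
  x=-3.235: |R|=1.26013 >1
  x=-3.193: |R|=1.23955 >1
Interval (-2.7273, 0).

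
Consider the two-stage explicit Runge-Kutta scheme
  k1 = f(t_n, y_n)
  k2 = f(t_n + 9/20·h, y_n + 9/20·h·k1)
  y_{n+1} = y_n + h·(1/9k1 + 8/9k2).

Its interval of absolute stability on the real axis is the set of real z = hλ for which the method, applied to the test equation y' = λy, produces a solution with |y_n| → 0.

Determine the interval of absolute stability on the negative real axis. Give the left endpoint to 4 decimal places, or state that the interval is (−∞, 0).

Set f=λy, z=hλ:
  k1=λy_n ⇒ h·k1=z·y_n;  k2=λ(1+9/20z)y_n ⇒ h·k2=z(1+9/20z)y_n
  y_{n+1}/y_n = 1 + 1/9z + 8/9z(1+9/20z) = 1 + z + 2/5z²
  R(z) = 1 + z + 2/5z².

Need |R(x)|<1, x<0.
x=-0.85: |R|=0.4390
R=1: x+2/5x²=0 ⇒ x=−5/2=-2.5000; min R=1−1/(4·2/5)=0.3750>−1
Confirm numerically:
  x=-1.988: |R|=0.59286 <1
  x=-1.866: |R|=0.52678 <1
  x=-1.106: |R|=0.38329 <1
  x=-1.088: |R|=0.38550 <1
  x=-2.630: |R|=1.13676 >1
  x=-2.568: |R|=1.06985 >1
  x=-2.544: |R|=1.04477 >1
So |R|<1 on (-2.5000, 0).

(-2.5000, 0).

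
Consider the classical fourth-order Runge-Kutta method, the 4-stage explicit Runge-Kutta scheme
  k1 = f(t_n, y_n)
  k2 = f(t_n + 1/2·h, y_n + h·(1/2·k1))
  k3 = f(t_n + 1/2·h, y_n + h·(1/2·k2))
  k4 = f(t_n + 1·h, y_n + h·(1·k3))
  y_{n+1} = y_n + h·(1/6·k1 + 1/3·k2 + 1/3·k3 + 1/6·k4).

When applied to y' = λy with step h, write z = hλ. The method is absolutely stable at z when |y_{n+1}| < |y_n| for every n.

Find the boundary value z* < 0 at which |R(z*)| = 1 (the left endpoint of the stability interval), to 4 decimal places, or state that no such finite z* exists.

With y'=λy (z=hλ):
  order 4, 4-stage ⇒ R(z)=1+z+z^2/2+z^3/6+z^4/24
  (e.g. R(-0.65)=0.52292, |R|=0.52292)

Find x<0 with |R(x)|<1.
x=-0.65: |R|=0.5229
|R(-2.61)|=0.7663 |R(-1.84)|=0.2921 |R(-1.26)|=0.3054
Bisect:
  x_lo=-3.3268 |R|=2.1741  x_hi=-0.2590 |R|=0.7718
  mid=-1.79289 |R|=0.28434 →hi
  mid=-2.55983 |R|=0.70998 →hi
  mid=-2.94329 |R|=1.26555 →lo
  mid=-2.75156 |R|=0.95032 →hi
  mid=-2.84743 |R|=1.09779 →lo
  mid=-2.79949 |R|=1.02162 →lo
  mid=-2.77553 |R|=0.98537 →hi
  mid=-2.78751 |R|=1.00335 →lo
  mid=-2.78152 |R|=0.99432 →hi
  mid=-2.78451 |R|=0.99882 →hi
  ...
  [-2.78545,-2.78526] ⇒ x*=-2.7853
Stable set (-2.7853, 0).

left endpoint -2.7853.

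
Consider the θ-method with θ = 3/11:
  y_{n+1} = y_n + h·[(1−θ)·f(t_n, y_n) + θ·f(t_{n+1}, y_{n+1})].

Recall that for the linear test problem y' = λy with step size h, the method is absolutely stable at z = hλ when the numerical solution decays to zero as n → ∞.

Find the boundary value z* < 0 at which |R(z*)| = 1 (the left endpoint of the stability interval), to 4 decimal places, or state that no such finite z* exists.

Test eqn y'=λy, z=hλ:
  y_{n+1} = y_n + z·[8/11·y_n + 3/11·y_{n+1}] ⇒ (1 − 3/11z)y_{n+1} = (1 + 8/11z)y_n
  ⇒ R(z) = (1 + 8/11z)/(1 − 3/11z).

Need |R(x)|<1, x<0.
x=-1.72: |R|=0.1708
R=−1: 1+8/11x = −1+3/11x ⇒ -5/11x=2 ⇒ x=2/(-5/11)=-4.4000
Confirm numerically:
  x=-3.090: |R|=0.67686 <1
  x=-2.678: |R|=0.54765 <1
  x=-2.048: |R|=0.31405 <1
  x=-4.857: |R|=1.08936 >1
  x=-4.580: |R|=1.03638 >1
  x=-4.543: |R|=1.02903 >1
So |R|<1 on (-4.4000, 0).

z* = -4.4000.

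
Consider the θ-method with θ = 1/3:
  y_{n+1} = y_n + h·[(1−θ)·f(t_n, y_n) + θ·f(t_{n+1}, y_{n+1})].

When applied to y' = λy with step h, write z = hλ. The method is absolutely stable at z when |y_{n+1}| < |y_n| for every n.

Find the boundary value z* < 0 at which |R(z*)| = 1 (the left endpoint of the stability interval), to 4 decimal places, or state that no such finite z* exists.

z* = -6.0000.

On y'=λy, z=hλ:
  y_{n+1} = y_n + z·[2/3·y_n + 1/3·y_{n+1}] ⇒ (1 − 1/3z)y_{n+1} = (1 + 2/3z)y_n
  Hence R(z) = (1 + 2/3z)/(1 − 1/3z).

Boundary: |R(x)|=1, x<0.
x=-0.66: |R|=0.4590
R=−1: 1+2/3x = −1+1/3x ⇒ -1/3x=2 ⇒ x=2/(-1/3)=-6.0000
Confirm numerically:
  x=-5.556: |R|=0.94811 <1
  x=-4.827: |R|=0.85013 <1
  x=-4.561: |R|=0.80968 <1
  x=-2.720: |R|=0.42657 <1
  x=-6.549: |R|=1.05749 >1
  x=-6.159: |R|=1.01736 >1
  x=-6.114: |R|=1.01251 >1
Stable set (-6.0000, 0).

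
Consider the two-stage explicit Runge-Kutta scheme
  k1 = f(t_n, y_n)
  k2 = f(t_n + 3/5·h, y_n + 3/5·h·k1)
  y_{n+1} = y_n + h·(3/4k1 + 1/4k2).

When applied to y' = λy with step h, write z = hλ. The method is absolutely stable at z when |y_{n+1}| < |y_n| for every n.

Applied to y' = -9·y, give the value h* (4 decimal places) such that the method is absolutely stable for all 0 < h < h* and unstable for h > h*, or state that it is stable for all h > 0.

(-6.6667,0); λ=-9 ⇒ h* = (20/3)/9 = 0.7407.

With y'=λy (z=hλ):
  k1=λy_n ⇒ h·k1=z·y_n;  k2=λ(1+3/5z)y_n ⇒ h·k2=z(1+3/5z)y_n
  y_{n+1}/y_n = 1 + 3/4z + 1/4z(1+3/5z) = 1 + z + 3/20z²
  Hence R(z) = 1 + z + 3/20z².

Need |R(x)|<1, x<0.
x=-1.63: |R|=0.2315
R=1: x+3/20x²=0 ⇒ x=−20/3=-6.6667; min R=1−1/(4·3/20)=-0.6667>−1
Confirm numerically:
  x=-3.930: |R|=0.61326 <1
  x=-3.041: |R|=0.65385 <1
  x=-3.016: |R|=0.65156 <1
  x=-7.256: |R|=1.64143 >1
  x=-7.009: |R|=1.35991 >1
Stable set (-6.6667, 0).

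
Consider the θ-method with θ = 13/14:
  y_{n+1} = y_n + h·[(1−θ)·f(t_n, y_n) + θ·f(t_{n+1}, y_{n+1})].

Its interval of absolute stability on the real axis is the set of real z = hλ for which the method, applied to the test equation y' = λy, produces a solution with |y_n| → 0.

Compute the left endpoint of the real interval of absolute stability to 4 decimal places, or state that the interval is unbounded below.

Test eqn y'=λy, z=hλ:
  y_{n+1} = y_n + z·[1/14·y_n + 13/14·y_{n+1}] ⇒ (1 − 13/14z)y_{n+1} = (1 + 1/14z)y_n
  ⇒ R(z) = (1 + 1/14z)/(1 − 13/14z).

Need |R(x)|<1, x<0.
x=-1.31: |R|=0.4090
x=-2: |R|=0.3000
x=-10: |R|=0.0278
x=-100: |R|=0.0654
θ=13/14≥1/2 ⇒ |1+1/14x|<|1−13/14x| ∀x<0 ⇒ interval (−∞,0).

unbounded; (−∞, 0).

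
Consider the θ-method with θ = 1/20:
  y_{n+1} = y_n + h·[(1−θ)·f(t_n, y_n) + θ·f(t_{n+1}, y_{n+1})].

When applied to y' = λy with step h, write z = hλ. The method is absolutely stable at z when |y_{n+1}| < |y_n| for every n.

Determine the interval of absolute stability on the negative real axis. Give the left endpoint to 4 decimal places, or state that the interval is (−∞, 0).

Test eqn y'=λy, z=hλ:
  y_{n+1} = y_n + z·[19/20·y_n + 1/20·y_{n+1}] ⇒ (1 − 1/20z)y_{n+1} = (1 + 19/20z)y_n
  Hence R(z) = (1 + 19/20z)/(1 − 1/20z).

Solve |R(x)|<1 on ℝ⁻.
x=-1.18: |R|=0.1143
R=−1: 1+19/20x = −1+1/20x ⇒ -9/10x=2 ⇒ x=2/(-9/10)=-2.2222
Confirm numerically:
  x=-1.723: |R|=0.58634 <1
  x=-1.619: |R|=0.49776 <1
  x=-1.399: |R|=0.30754 <1
  x=-1.260: |R|=0.18532 <1
  x=-2.689: |R|=1.37031 >1
  x=-2.570: |R|=1.27736 >1
Stable set (-2.2222, 0).

(-2.2222, 0).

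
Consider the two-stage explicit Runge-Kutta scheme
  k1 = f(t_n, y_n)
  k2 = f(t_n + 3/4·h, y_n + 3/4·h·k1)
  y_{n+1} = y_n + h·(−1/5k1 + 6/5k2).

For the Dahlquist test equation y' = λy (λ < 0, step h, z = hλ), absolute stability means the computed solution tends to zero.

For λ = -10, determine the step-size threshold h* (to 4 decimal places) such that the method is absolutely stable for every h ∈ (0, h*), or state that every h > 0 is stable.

(-1.1111,0); λ=-10 ⇒ h* = (10/9)/10 = 0.1111.

With y'=λy (z=hλ):
  k1=λy_n ⇒ h·k1=z·y_n;  k2=λ(1+3/4z)y_n ⇒ h·k2=z(1+3/4z)y_n
  y_{n+1}/y_n = 1 − 1/5z + 6/5z(1+3/4z) = 1 + z + 9/10z²
  R(z) = 1 + z + 9/10z².

Solve |R(x)|<1 on ℝ⁻.
x=-1.57: |R|=1.6484
R=1: x+9/10x²=0 ⇒ x=−10/9=-1.1111; min R=1−1/(4·9/10)=0.7222>−1
Confirm numerically:
  x=-1.015: |R|=0.91220 <1
  x=-0.854: |R|=0.80238 <1
  x=-0.612: |R|=0.72509 <1
  x=-1.401: |R|=1.36552 >1
  x=-1.205: |R|=1.10182 >1
Stable set (-1.1111, 0).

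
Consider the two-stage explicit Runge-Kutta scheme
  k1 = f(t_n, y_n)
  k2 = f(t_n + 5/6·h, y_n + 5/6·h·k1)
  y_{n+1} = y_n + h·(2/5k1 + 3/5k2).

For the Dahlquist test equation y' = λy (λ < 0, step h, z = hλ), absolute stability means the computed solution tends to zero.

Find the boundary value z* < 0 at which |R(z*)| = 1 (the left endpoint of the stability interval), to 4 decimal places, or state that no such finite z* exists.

z* = -2.0000.

With y'=λy (z=hλ):
  k1=λy_n ⇒ h·k1=z·y_n;  k2=λ(1+5/6z)y_n ⇒ h·k2=z(1+5/6z)y_n
  y_{n+1}/y_n = 1 + 2/5z + 3/5z(1+5/6z) = 1 + z + 1/2z²
  R(z) = 1 + z + 1/2z².

Find x<0 with |R(x)|<1.
x=-0.5: |R|=0.6250
R=1: x+1/2x²=0 ⇒ x=−2=-2.0000; min R=1−1/(4·1/2)=0.5000>−1
Confirm numerically:
  x=-1.869: |R|=0.87758 <1
  x=-1.712: |R|=0.75347 <1
  x=-1.495: |R|=0.62251 <1
  x=-1.456: |R|=0.60397 <1
  x=-2.384: |R|=1.45773 >1
  x=-2.328: |R|=1.38179 >1
  x=-2.039: |R|=1.03976 >1
So |R|<1 on (-2.0000, 0).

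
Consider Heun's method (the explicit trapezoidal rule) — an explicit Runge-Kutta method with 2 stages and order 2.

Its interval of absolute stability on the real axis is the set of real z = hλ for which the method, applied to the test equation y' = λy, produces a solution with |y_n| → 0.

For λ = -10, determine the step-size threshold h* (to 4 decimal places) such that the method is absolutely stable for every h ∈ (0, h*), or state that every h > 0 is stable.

(-2.0000,0); λ=-10 ⇒ h* = 0.2000.

On y'=λy, z=hλ:
  order 2, 2-stage ⇒ R(z)=1+z+z^2/2
  (e.g. R(-1.45)=0.60125, |R|=0.60125)

Find x<0 with |R(x)|<1.
x=-1.45: |R|=0.6013
|R(-1.72)|=0.7592 |R(-1.69)|=0.7380 |R(-1.21)|=0.5221
Bisect:
  x_lo=-2.8941 |R|=2.2938  x_hi=-0.2847 |R|=0.7558
  mid=-1.58940 |R|=0.67370 →hi
  mid=-2.24175 |R|=1.27097 →lo
  mid=-1.91557 |R|=0.91914 →hi
  mid=-2.07866 |R|=1.08176 →lo
  mid=-1.99712 |R|=0.99712 →hi
  mid=-2.03789 |R|=1.03861 →lo
  mid=-2.01750 |R|=1.01766 →lo
  mid=-2.00731 |R|=1.00734 →lo
  mid=-2.00221 |R|=1.00222 →lo
  mid=-1.99967 |R|=0.99967 →hi
  ...
  [-2.00014,-1.99998] ⇒ x*=-2.0000
So |R|<1 on (-2.0000, 0).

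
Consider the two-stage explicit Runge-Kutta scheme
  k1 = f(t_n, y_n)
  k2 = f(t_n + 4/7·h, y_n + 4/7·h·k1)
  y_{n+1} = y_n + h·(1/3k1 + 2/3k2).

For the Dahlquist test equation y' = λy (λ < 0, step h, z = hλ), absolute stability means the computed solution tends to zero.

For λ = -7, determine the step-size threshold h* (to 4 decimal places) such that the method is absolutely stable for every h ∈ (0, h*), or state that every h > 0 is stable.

With y'=λy (z=hλ):
  k1=λy_n ⇒ h·k1=z·y_n;  k2=λ(1+4/7z)y_n ⇒ h·k2=z(1+4/7z)y_n
  y_{n+1}/y_n = 1 + 1/3z + 2/3z(1+4/7z) = 1 + z + 8/21z²
  ⇒ R(z) = 1 + z + 8/21z².

Need |R(x)|<1, x<0.
x=-0.92: |R|=0.4024
R=1: x+8/21x²=0 ⇒ x=−21/8=-2.6250; min R=1−1/(4·8/21)=0.3438>−1
Confirm numerically:
  x=-2.525: |R|=0.90381 <1
  x=-1.996: |R|=0.52172 <1
  x=-1.887: |R|=0.46948 <1
  x=-3.047: |R|=1.48984 >1
  x=-2.695: |R|=1.07187 >1
Interval (-2.6250, 0).

(-2.6250,0); λ=-7 ⇒ h* = (21/8)/7 = 0.3750.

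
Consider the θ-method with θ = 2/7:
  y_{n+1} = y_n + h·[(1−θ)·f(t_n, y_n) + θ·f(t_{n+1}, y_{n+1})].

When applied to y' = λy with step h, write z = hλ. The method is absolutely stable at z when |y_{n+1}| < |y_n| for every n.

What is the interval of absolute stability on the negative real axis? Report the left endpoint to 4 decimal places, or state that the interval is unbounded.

With y'=λy (z=hλ):
  y_{n+1} = y_n + z·[5/7·y_n + 2/7·y_{n+1}] ⇒ (1 − 2/7z)y_{n+1} = (1 + 5/7z)y_n
  ⇒ R(z) = (1 + 5/7z)/(1 − 2/7z).

Find x<0 with |R(x)|<1.
x=-0.69: |R|=0.4236
R=−1: 1+5/7x = −1+2/7x ⇒ -3/7x=2 ⇒ x=2/(-3/7)=-4.6667
Confirm numerically:
  x=-4.502: |R|=0.96913 <1
  x=-3.720: |R|=0.80332 <1
  x=-2.543: |R|=0.47286 <1
  x=-1.936: |R|=0.24650 <1
  x=-5.007: |R|=1.06001 >1
  x=-4.898: |R|=1.04132 >1
Interval (-4.6667, 0).

(-4.6667, 0).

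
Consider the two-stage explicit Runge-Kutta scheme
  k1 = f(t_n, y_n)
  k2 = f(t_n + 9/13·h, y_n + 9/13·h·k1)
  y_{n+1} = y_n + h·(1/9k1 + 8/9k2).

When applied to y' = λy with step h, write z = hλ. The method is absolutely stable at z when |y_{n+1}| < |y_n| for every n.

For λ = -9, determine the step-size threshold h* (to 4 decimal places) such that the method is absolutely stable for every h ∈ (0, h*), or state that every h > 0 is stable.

(-1.6250,0); λ=-9 ⇒ h* = (13/8)/9 = 0.1806.

With y'=λy (z=hλ):
  k1=λy_n ⇒ h·k1=z·y_n;  k2=λ(1+9/13z)y_n ⇒ h·k2=z(1+9/13z)y_n
  y_{n+1}/y_n = 1 + 1/9z + 8/9z(1+9/13z) = 1 + z + 8/13z²
  ⇒ R(z) = 1 + z + 8/13z².

Need |R(x)|<1, x<0.
x=-0.99: |R|=0.6131
R=1: x+8/13x²=0 ⇒ x=−13/8=-1.6250; min R=1−1/(4·8/13)=0.5938>−1
Confirm numerically:
  x=-1.457: |R|=0.84937 <1
  x=-1.187: |R|=0.68006 <1
  x=-0.828: |R|=0.59390 <1
  x=-2.002: |R|=1.46446 >1
  x=-1.914: |R|=1.34040 >1
  x=-1.684: |R|=1.06114 >1
Stable set (-1.6250, 0).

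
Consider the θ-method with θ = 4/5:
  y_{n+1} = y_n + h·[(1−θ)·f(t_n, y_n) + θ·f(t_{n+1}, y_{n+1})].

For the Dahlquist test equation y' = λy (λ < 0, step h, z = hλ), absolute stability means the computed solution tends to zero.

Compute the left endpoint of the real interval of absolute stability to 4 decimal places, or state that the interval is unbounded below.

Test eqn y'=λy, z=hλ:
  y_{n+1} = y_n + z·[1/5·y_n + 4/5·y_{n+1}] ⇒ (1 − 4/5z)y_{n+1} = (1 + 1/5z)y_n
  R(z) = (1 + 1/5z)/(1 − 4/5z).

Find x<0 with |R(x)|<1.
x=-1.15: |R|=0.4010
x=-2: |R|=0.2308
x=-10: |R|=0.1111
x=-100: |R|=0.2346
θ=4/5≥1/2 ⇒ |1+1/5x|<|1−4/5x| ∀x<0 ⇒ unbounded interval.

interval (−∞, 0).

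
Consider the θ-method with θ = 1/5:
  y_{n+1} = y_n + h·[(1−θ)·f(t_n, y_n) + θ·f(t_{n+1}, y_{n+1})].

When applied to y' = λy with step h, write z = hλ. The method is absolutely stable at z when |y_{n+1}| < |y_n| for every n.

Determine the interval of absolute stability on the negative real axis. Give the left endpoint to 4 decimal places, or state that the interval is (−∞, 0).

Test eqn y'=λy, z=hλ:
  y_{n+1} = y_n + z·[4/5·y_n + 1/5·y_{n+1}] ⇒ (1 − 1/5z)y_{n+1} = (1 + 4/5z)y_n
  Hence R(z) = (1 + 4/5z)/(1 − 1/5z).

Need |R(x)|<1, x<0.
x=-1.22: |R|=0.0193
R=−1: 1+4/5x = −1+1/5x ⇒ -3/5x=2 ⇒ x=2/(-3/5)=-3.3333
Confirm numerically:
  x=-2.666: |R|=0.73885 <1
  x=-2.581: |R|=0.70228 <1
  x=-1.514: |R|=0.16211 <1
  x=-3.671: |R|=1.11683 >1
  x=-3.404: |R|=1.02523 >1
So |R|<1 on (-3.3333, 0).

z∈(-3.3333,0).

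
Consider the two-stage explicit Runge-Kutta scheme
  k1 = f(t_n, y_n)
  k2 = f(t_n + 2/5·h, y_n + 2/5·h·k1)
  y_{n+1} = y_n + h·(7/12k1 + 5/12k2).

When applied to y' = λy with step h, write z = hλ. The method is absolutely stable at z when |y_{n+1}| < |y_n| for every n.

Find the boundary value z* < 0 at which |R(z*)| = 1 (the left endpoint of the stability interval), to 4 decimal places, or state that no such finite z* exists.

Set f=λy, z=hλ:
  k1=λy_n ⇒ h·k1=z·y_n;  k2=λ(1+2/5z)y_n ⇒ h·k2=z(1+2/5z)y_n
  y_{n+1}/y_n = 1 + 7/12z + 5/12z(1+2/5z) = 1 + z + 1/6z²
  so R(z) = 1 + z + 1/6z².

Need |R(x)|<1, x<0.
x=-0.35: |R|=0.6704
R=1: x+1/6x²=0 ⇒ x=−6=-6.0000; min R=1−1/(4·1/6)=-0.5000>−1
Confirm numerically:
  x=-4.164: |R|=0.27418 <1
  x=-3.973: |R|=0.34221 <1
  x=-2.684: |R|=0.48336 <1
  x=-6.552: |R|=1.60278 >1
  x=-6.378: |R|=1.40181 >1
So |R|<1 on (-6.0000, 0).

z* = -6.0000.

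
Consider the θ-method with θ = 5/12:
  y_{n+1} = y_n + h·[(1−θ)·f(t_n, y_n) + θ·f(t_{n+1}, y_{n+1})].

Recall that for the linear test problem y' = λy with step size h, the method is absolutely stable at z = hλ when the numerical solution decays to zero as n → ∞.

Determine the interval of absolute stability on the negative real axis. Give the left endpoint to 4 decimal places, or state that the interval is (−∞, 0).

z∈(-12.0000,0).

Test eqn y'=λy, z=hλ:
  y_{n+1} = y_n + z·[7/12·y_n + 5/12·y_{n+1}] ⇒ (1 − 5/12z)y_{n+1} = (1 + 7/12z)y_n
  so R(z) = (1 + 7/12z)/(1 − 5/12z).

Find x<0 with |R(x)|<1.
x=-0.67: |R|=0.4762
R=−1: 1+7/12x = −1+5/12x ⇒ -1/6x=2 ⇒ x=2/(-1/6)=-12.0000
Confirm numerically:
  x=-11.661: |R|=0.99036 <1
  x=-11.213: |R|=0.97688 <1
  x=-9.859: |R|=0.93014 <1
  x=-12.497: |R|=1.01334 >1
  x=-12.335: |R|=1.00909 >1
Interval (-12.0000, 0).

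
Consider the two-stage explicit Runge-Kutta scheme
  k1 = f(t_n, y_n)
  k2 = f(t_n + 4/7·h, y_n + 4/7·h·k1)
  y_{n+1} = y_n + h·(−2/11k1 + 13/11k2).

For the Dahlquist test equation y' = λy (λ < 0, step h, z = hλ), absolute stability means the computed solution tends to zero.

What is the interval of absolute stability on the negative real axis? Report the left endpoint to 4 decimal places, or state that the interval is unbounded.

On y'=λy, z=hλ:
  k1=λy_n ⇒ h·k1=z·y_n;  k2=λ(1+4/7z)y_n ⇒ h·k2=z(1+4/7z)y_n
  y_{n+1}/y_n = 1 − 2/11z + 13/11z(1+4/7z) = 1 + z + 52/77z²
  so R(z) = 1 + z + 52/77z².

Need |R(x)|<1, x<0.
x=-1.66: |R|=1.2009
R=1: x+52/77x²=0 ⇒ x=−77/52=-1.4808; min R=1−1/(4·52/77)=0.6298>−1
Confirm numerically:
  x=-1.155: |R|=0.74590 <1
  x=-0.917: |R|=0.65087 <1
  x=-0.760: |R|=0.63007 <1
  x=-1.897: |R|=1.53323 >1
  x=-1.639: |R|=1.17514 >1
Interval (-1.4808, 0).

(-1.4808, 0).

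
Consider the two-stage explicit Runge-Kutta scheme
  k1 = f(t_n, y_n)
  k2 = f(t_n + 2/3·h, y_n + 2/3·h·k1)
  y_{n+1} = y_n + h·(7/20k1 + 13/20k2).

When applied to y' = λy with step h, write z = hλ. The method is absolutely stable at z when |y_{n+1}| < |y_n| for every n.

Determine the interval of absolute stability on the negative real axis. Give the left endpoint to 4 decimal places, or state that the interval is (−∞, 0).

With y'=λy (z=hλ):
  k1=λy_n ⇒ h·k1=z·y_n;  k2=λ(1+2/3z)y_n ⇒ h·k2=z(1+2/3z)y_n
  y_{n+1}/y_n = 1 + 7/20z + 13/20z(1+2/3z) = 1 + z + 13/30z²
  Hence R(z) = 1 + z + 13/30z².

Solve |R(x)|<1 on ℝ⁻.
x=-0.31: |R|=0.7316
R=1: x+13/30x²=0 ⇒ x=−30/13=-2.3077; min R=1−1/(4·13/30)=0.4231>−1
Confirm numerically:
  x=-2.279: |R|=0.97166 <1
  x=-2.163: |R|=0.86438 <1
  x=-1.552: |R|=0.49177 <1
  x=-1.294: |R|=0.43159 <1
  x=-2.685: |R|=1.43900 >1
  x=-2.391: |R|=1.08632 >1
  x=-2.370: |R|=1.06399 >1
Stable set (-2.3077, 0).

(-2.3077, 0).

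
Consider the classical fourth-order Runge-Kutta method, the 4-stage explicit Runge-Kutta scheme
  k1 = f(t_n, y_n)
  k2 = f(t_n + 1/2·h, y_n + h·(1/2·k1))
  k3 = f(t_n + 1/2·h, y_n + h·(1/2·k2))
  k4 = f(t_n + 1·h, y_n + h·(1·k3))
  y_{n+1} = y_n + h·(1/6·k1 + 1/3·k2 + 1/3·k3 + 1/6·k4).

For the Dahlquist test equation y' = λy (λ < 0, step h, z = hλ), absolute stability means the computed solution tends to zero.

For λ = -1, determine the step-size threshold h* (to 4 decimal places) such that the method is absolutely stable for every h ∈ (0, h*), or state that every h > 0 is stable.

Set f=λy, z=hλ:
  order 4, 4-stage ⇒ R(z)=1+z+z^2/2+z^3/6+z^4/24
  (e.g. R(-0.41)=0.66374, |R|=0.66374)

Need |R(x)|<1, x<0.
x=-0.41: |R|=0.6637
|R(-2.76)|=0.9625 |R(-2.55)|=0.6995 |R(-1.82)|=0.2886
Bisect:
  x_lo=-3.2221 |R|=1.8846  x_hi=-0.3841 |R|=0.6812
  mid=-1.80309 |R|=0.28587 →hi
  mid=-2.51260 |R|=0.66090 →hi
  mid=-2.86736 |R|=1.13094 →lo
  mid=-2.68998 |R|=0.86555 →hi
  mid=-2.77867 |R|=0.99006 →hi
  mid=-2.82301 |R|=1.05837 →lo
  mid=-2.80084 |R|=1.02369 →lo
  mid=-2.78975 |R|=1.00674 →lo
  mid=-2.78421 |R|=0.99837 →hi
  ...
  [-2.78542,-2.78525] ⇒ x*=-2.7853
Interval (-2.7853, 0).

(-2.7853,0); λ=-1 ⇒ h* = 2.7853.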